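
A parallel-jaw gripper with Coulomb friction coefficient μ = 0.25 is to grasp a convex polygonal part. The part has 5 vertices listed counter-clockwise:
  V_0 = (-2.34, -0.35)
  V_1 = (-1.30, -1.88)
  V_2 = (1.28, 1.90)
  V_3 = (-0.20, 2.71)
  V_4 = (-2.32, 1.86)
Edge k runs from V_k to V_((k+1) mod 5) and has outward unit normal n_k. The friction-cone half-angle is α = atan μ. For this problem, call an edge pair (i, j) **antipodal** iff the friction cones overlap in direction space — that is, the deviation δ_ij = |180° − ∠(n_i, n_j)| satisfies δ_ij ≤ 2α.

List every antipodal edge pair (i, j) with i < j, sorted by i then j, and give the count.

α = atan 0.25 = 14.04°;  2α = 28.07°
n_0 = (-0.8270, -0.5622)
n_1 = (+0.8259, -0.5637)
n_2 = (+0.4801, +0.8772)
n_3 = (-0.3721, +0.9282)
n_4 = (-1.0000, +0.0090)
  (0,1): δ = 68.52°  ·
  (0,2): δ = 27.10°  ✓
  (0,3): δ = 77.64°  ·
  (0,4): δ = 145.28°  ·
  (1,2): δ = 84.38°  ·
  (1,3): δ = 33.84°  ·
  (1,4): δ = 33.80°  ·
  (2,3): δ = 129.46°  ·
  (2,4): δ = 61.83°  ·
  (3,4): δ = 112.37°  ·
antipodal pairs: 1

count = 1; pairs: (0,2)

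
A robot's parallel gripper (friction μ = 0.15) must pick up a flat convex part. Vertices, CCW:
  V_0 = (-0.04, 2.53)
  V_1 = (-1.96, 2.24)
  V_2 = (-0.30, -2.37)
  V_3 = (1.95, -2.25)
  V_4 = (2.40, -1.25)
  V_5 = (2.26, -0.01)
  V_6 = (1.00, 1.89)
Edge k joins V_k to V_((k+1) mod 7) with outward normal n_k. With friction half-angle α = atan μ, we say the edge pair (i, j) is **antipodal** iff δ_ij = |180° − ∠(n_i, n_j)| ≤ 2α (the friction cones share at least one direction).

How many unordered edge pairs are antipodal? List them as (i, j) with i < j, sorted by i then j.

α = atan 0.15 = 8.53°;  2α = 17.06°
n_0 = (-0.1493, +0.9888)
n_1 = (-0.9409, -0.3388)
n_2 = (+0.0533, -0.9986)
n_3 = (+0.9119, -0.4104)
n_4 = (+0.9937, +0.1122)
n_5 = (+0.8334, +0.5527)
n_6 = (+0.5241, +0.8517)
  (0,1): δ = 78.79°  ·
  (0,2): δ = 5.54°  ✓
  (0,3): δ = 57.18°  ·
  (0,4): δ = 87.85°  ·
  (0,5): δ = 114.96°  ·
  (0,6): δ = 139.80°  ·
  (1,2): δ = 106.75°  ·
  (1,3): δ = 44.03°  ·
  (1,4): δ = 13.36°  ✓
  (1,5): δ = 13.75°  ✓
  (1,6): δ = 38.59°  ·
  (2,3): δ = 117.28°  ·
  (2,4): δ = 86.61°  ·
  (2,5): δ = 59.50°  ·
  (2,6): δ = 34.66°  ·
  (3,4): δ = 149.33°  ·
  (3,5): δ = 122.22°  ·
  (3,6): δ = 97.38°  ·
  (4,5): δ = 152.89°  ·
  (4,6): δ = 128.05°  ·
  (5,6): δ = 155.16°  ·
antipodal pairs: 3

count = 3; pairs: (0,2), (1,4), (1,5)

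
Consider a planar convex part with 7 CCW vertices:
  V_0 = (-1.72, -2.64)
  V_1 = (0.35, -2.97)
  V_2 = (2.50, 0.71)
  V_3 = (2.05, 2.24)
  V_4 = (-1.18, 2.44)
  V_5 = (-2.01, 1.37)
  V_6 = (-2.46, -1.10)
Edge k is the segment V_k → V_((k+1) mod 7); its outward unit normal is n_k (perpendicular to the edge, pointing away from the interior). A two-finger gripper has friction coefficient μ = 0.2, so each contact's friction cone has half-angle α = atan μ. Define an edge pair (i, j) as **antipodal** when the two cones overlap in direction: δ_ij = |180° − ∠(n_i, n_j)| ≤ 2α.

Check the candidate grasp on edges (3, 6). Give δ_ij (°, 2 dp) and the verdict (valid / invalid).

δ = 60.79°, invalid

α = atan 0.2 = 11.31°;  2α = 22.62°
edge 3: e_3 = (-3.23, +0.20);  n_3 = (+0.0618, +0.9981)
edge 6: e_6 = (+0.74, -1.54);  n_6 = (-0.9013, -0.4331)
∠(n_3, n_6) = 119.21°
δ = |180° − 119.21°| = 60.79°
60.79° > 2α = 22.62°  →  invalid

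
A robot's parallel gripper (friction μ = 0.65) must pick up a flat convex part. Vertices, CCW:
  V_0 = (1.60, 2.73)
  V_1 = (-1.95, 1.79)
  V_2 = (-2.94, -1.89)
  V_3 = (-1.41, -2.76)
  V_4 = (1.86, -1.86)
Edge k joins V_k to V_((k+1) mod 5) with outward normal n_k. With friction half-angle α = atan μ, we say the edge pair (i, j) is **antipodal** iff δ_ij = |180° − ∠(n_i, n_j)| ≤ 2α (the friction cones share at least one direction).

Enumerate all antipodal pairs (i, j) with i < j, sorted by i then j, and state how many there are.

α = atan 0.65 = 33.02°;  2α = 66.05°
n_0 = (-0.2560, +0.9667)
n_1 = (-0.9657, +0.2598)
n_2 = (-0.4943, -0.8693)
n_3 = (+0.2654, -0.9641)
n_4 = (+0.9984, +0.0566)
  (0,1): δ = 119.89°  ·
  (0,2): δ = 44.45°  ✓
  (0,3): δ = 0.56°  ✓
  (0,4): δ = 78.41°  ·
  (1,2): δ = 104.57°  ·
  (1,3): δ = 59.55°  ✓
  (1,4): δ = 18.30°  ✓
  (2,3): δ = 134.99°  ·
  (2,4): δ = 57.13°  ✓
  (3,4): δ = 102.15°  ·
antipodal pairs: 5

count = 5; pairs: (0,2), (0,3), (1,3), (1,4), (2,4)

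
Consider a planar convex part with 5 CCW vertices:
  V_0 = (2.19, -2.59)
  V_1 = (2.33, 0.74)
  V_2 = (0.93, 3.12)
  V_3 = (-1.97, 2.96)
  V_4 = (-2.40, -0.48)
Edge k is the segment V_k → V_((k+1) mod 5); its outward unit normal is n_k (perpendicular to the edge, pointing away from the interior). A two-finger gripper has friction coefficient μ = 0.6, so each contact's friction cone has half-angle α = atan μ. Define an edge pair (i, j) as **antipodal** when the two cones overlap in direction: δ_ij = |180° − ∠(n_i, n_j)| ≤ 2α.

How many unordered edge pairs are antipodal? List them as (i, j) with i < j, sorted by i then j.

count = 4; pairs: (0,3), (1,3), (1,4), (2,4)

α = atan 0.6 = 30.96°;  2α = 61.93°
n_0 = (+0.9991, -0.0420)
n_1 = (+0.8619, +0.5070)
n_2 = (-0.0551, +0.9985)
n_3 = (-0.9923, +0.1240)
n_4 = (-0.4177, -0.9086)
  (0,1): δ = 147.13°  ·
  (0,2): δ = 84.43°  ·
  (0,3): δ = 4.72°  ✓
  (0,4): δ = 67.72°  ·
  (1,2): δ = 117.31°  ·
  (1,3): δ = 37.59°  ✓
  (1,4): δ = 34.85°  ✓
  (2,3): δ = 100.28°  ·
  (2,4): δ = 27.85°  ✓
  (3,4): δ = 107.56°  ·
antipodal pairs: 4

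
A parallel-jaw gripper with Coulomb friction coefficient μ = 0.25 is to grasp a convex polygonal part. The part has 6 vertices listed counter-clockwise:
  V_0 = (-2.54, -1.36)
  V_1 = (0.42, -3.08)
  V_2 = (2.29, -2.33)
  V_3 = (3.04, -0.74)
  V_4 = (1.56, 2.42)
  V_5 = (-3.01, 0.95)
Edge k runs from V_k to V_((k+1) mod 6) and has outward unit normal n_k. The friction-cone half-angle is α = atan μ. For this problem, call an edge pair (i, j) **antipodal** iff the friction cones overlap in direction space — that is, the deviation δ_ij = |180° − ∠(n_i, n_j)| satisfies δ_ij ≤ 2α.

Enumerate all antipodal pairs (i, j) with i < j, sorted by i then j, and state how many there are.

α = atan 0.25 = 14.04°;  2α = 28.07°
n_0 = (-0.5024, -0.8646)
n_1 = (+0.3722, -0.9281)
n_2 = (+0.9044, -0.4266)
n_3 = (+0.9056, +0.4241)
n_4 = (-0.3062, +0.9520)
n_5 = (-0.9799, -0.1994)
  (0,1): δ = 127.99°  ·
  (0,2): δ = 85.09°  ·
  (0,3): δ = 34.74°  ·
  (0,4): δ = 47.99°  ·
  (0,5): δ = 131.66°  ·
  (1,2): δ = 137.11°  ·
  (1,3): δ = 86.76°  ·
  (1,4): δ = 4.02°  ✓
  (1,5): δ = 79.65°  ·
  (2,3): δ = 129.65°  ·
  (2,4): δ = 46.92°  ·
  (2,5): δ = 36.75°  ·
  (3,4): δ = 97.27°  ·
  (3,5): δ = 13.60°  ✓
  (4,5): δ = 96.33°  ·
antipodal pairs: 2

count = 2; pairs: (1,4), (3,5)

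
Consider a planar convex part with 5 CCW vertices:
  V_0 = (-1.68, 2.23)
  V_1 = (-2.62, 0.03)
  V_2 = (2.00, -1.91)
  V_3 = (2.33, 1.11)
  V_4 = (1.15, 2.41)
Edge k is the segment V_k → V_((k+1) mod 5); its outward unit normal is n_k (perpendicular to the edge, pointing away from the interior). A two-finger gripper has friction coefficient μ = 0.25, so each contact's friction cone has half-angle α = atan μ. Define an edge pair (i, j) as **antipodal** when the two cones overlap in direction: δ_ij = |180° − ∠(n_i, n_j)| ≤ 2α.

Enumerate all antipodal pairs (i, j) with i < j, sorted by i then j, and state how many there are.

α = atan 0.25 = 14.04°;  2α = 28.07°
n_0 = (-0.9196, +0.3929)
n_1 = (-0.3872, -0.9220)
n_2 = (+0.9941, -0.1086)
n_3 = (+0.7405, +0.6721)
n_4 = (-0.0635, +0.9980)
  (0,1): δ = 89.64°  ·
  (0,2): δ = 16.90°  ✓
  (0,3): δ = 65.37°  ·
  (0,4): δ = 116.78°  ·
  (1,2): δ = 73.46°  ·
  (1,3): δ = 24.99°  ✓
  (1,4): δ = 26.42°  ✓
  (2,3): δ = 131.53°  ·
  (2,4): δ = 80.12°  ·
  (3,4): δ = 128.59°  ·
antipodal pairs: 3

count = 3; pairs: (0,2), (1,3), (1,4)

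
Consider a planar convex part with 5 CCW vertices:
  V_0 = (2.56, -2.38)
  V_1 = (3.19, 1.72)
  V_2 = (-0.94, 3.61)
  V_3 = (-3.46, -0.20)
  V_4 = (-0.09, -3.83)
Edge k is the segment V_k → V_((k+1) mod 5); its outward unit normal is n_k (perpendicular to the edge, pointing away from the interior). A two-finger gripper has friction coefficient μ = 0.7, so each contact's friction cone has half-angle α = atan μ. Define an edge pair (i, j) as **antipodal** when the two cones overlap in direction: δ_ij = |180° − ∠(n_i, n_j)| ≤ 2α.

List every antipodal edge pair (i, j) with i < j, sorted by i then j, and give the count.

count = 5; pairs: (0,2), (0,3), (1,3), (1,4), (2,4)

α = atan 0.7 = 34.99°;  2α = 69.98°
n_0 = (+0.9884, -0.1519)
n_1 = (+0.4161, +0.9093)
n_2 = (-0.8341, +0.5517)
n_3 = (-0.7329, -0.6804)
n_4 = (+0.4800, -0.8773)
  (0,1): δ = 105.85°  ·
  (0,2): δ = 24.75°  ✓
  (0,3): δ = 51.61°  ✓
  (0,4): δ = 127.42°  ·
  (1,2): δ = 98.89°  ·
  (1,3): δ = 22.54°  ✓
  (1,4): δ = 53.28°  ✓
  (2,3): δ = 103.65°  ·
  (2,4): δ = 27.83°  ✓
  (3,4): δ = 104.19°  ·
antipodal pairs: 5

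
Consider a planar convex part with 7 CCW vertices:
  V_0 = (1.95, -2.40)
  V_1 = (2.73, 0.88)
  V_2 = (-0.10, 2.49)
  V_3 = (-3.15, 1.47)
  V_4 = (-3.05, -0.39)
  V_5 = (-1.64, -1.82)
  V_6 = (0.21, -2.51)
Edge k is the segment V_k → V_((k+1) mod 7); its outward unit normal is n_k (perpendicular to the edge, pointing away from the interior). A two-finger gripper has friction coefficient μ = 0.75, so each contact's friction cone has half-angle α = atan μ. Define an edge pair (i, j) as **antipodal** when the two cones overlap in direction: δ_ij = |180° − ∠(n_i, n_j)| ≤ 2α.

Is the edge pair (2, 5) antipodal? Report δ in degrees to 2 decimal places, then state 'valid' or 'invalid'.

δ = 38.95°, valid

α = atan 0.75 = 36.87°;  2α = 73.74°
edge 2: e_2 = (-3.05, -1.02);  n_2 = (-0.3172, +0.9484)
edge 5: e_5 = (+1.85, -0.69);  n_5 = (-0.3495, -0.9370)
∠(n_2, n_5) = 141.05°
δ = |180° − 141.05°| = 38.95°
38.95° ≤ 2α = 73.74°  →  valid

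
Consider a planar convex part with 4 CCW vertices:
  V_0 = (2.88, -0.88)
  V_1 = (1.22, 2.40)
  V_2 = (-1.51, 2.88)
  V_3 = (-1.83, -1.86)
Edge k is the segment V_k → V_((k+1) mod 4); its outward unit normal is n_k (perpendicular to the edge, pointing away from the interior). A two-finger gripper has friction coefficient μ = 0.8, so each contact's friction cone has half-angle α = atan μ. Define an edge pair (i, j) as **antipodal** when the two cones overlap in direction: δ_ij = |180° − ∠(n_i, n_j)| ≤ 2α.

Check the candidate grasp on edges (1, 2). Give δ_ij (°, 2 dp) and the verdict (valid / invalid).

δ = 83.89°, invalid

α = atan 0.8 = 38.66°;  2α = 77.32°
edge 1: e_1 = (-2.73, +0.48);  n_1 = (+0.1732, +0.9849)
edge 2: e_2 = (-0.32, -4.74);  n_2 = (-0.9977, +0.0674)
∠(n_1, n_2) = 96.11°
δ = |180° − 96.11°| = 83.89°
83.89° > 2α = 77.32°  →  invalid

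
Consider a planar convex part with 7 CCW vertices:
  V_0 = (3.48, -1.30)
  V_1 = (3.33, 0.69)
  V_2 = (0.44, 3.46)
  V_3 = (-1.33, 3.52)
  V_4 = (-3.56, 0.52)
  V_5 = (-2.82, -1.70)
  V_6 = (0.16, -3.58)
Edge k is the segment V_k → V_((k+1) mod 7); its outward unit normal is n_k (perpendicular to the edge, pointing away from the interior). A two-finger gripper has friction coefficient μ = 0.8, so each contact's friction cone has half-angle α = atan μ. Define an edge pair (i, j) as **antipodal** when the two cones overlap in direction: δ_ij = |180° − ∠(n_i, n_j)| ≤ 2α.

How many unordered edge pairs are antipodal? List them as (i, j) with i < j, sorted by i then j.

α = atan 0.8 = 38.66°;  2α = 77.32°
n_0 = (+0.9972, +0.0752)
n_1 = (+0.6920, +0.7219)
n_2 = (+0.0339, +0.9994)
n_3 = (-0.8026, +0.5966)
n_4 = (-0.9487, -0.3162)
n_5 = (-0.5336, -0.8458)
n_6 = (+0.5661, -0.8243)
  (0,1): δ = 138.10°  ·
  (0,2): δ = 96.25°  ·
  (0,3): δ = 40.94°  ✓
  (0,4): δ = 14.12°  ✓
  (0,5): δ = 53.44°  ✓
  (0,6): δ = 120.17°  ·
  (1,2): δ = 138.16°  ·
  (1,3): δ = 82.84°  ·
  (1,4): δ = 27.78°  ✓
  (1,5): δ = 11.54°  ✓
  (1,6): δ = 78.26°  ·
  (2,3): δ = 124.68°  ·
  (2,4): δ = 69.62°  ✓
  (2,5): δ = 30.31°  ✓
  (2,6): δ = 36.42°  ✓
  (3,4): δ = 124.94°  ·
  (3,5): δ = 85.62°  ·
  (3,6): δ = 18.90°  ✓
  (4,5): δ = 140.68°  ·
  (4,6): δ = 73.96°  ✓
  (5,6): δ = 113.27°  ·
antipodal pairs: 10

count = 10; pairs: (0,3), (0,4), (0,5), (1,4), (1,5), (2,4), (2,5), (2,6), (3,6), (4,6)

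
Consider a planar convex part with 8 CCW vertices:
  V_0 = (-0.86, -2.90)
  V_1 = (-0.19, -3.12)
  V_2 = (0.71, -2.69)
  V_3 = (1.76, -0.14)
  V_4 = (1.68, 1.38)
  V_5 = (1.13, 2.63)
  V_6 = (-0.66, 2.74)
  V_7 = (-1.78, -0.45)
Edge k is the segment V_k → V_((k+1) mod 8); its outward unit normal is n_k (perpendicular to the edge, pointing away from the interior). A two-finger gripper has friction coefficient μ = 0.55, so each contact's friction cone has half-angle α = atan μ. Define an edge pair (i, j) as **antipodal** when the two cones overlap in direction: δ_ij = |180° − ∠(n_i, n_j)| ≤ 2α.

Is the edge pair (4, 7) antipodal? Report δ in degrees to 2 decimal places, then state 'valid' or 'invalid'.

δ = 3.17°, valid

α = atan 0.55 = 28.81°;  2α = 57.62°
edge 4: e_4 = (-0.55, +1.25);  n_4 = (+0.9153, +0.4027)
edge 7: e_7 = (+0.92, -2.45);  n_7 = (-0.9362, -0.3515)
∠(n_4, n_7) = 176.83°
δ = |180° − 176.83°| = 3.17°
3.17° ≤ 2α = 57.62°  →  valid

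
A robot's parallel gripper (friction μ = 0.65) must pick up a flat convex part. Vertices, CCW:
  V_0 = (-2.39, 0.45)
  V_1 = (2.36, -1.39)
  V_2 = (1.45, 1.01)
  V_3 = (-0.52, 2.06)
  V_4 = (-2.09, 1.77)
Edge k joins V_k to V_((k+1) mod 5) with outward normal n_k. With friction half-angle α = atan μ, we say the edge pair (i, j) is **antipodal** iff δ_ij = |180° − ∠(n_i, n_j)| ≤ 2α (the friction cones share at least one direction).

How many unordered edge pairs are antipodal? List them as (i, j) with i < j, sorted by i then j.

α = atan 0.65 = 33.02°;  2α = 66.05°
n_0 = (-0.3612, -0.9325)
n_1 = (+0.9350, +0.3545)
n_2 = (+0.4704, +0.8825)
n_3 = (-0.1816, +0.9834)
n_4 = (-0.9751, +0.2216)
  (0,1): δ = 48.06°  ✓
  (0,2): δ = 6.88°  ✓
  (0,3): δ = 31.64°  ✓
  (0,4): δ = 98.37°  ·
  (1,2): δ = 138.82°  ·
  (1,3): δ = 100.30°  ·
  (1,4): δ = 33.57°  ✓
  (2,3): δ = 141.48°  ·
  (2,4): δ = 74.75°  ·
  (3,4): δ = 113.27°  ·
antipodal pairs: 4

count = 4; pairs: (0,1), (0,2), (0,3), (1,4)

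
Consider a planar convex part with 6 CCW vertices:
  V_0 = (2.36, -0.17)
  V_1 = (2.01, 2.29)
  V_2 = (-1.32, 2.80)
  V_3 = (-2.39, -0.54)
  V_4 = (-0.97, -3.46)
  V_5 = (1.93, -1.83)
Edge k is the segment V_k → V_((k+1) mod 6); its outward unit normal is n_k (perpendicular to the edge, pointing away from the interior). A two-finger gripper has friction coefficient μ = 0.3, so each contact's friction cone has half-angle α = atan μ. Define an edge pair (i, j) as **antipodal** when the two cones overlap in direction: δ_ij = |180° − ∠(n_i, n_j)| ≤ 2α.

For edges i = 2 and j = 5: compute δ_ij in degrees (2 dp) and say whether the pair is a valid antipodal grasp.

δ = 3.24°, valid

α = atan 0.3 = 16.70°;  2α = 33.40°
edge 2: e_2 = (-1.07, -3.34);  n_2 = (-0.9523, +0.3051)
edge 5: e_5 = (+0.43, +1.66);  n_5 = (+0.9680, -0.2508)
∠(n_2, n_5) = 176.76°
δ = |180° − 176.76°| = 3.24°
3.24° ≤ 2α = 33.40°  →  valid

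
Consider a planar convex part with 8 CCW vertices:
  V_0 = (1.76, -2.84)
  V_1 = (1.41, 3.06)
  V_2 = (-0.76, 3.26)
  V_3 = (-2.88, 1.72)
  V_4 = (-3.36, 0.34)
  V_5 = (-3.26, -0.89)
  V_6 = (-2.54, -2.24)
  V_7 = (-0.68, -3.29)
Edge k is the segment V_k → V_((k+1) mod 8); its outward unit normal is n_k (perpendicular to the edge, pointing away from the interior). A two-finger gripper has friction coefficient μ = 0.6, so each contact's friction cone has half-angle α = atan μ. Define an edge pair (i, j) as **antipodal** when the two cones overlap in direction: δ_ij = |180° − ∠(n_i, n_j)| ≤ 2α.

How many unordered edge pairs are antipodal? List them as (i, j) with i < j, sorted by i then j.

count = 10; pairs: (0,2), (0,3), (0,4), (0,5), (0,6), (1,5), (1,6), (1,7), (2,7), (3,7)

α = atan 0.6 = 30.96°;  2α = 61.93°
n_0 = (+0.9982, +0.0592)
n_1 = (+0.0918, +0.9958)
n_2 = (-0.5877, +0.8091)
n_3 = (-0.9445, +0.3285)
n_4 = (-0.9967, -0.0810)
n_5 = (-0.8824, -0.4706)
n_6 = (-0.4916, -0.8708)
n_7 = (+0.1814, -0.9834)
  (0,1): δ = 98.66°  ·
  (0,2): δ = 57.40°  ✓
  (0,3): δ = 22.57°  ✓
  (0,4): δ = 1.25°  ✓
  (0,5): δ = 24.68°  ✓
  (0,6): δ = 57.16°  ✓
  (0,7): δ = 97.05°  ·
  (1,2): δ = 138.74°  ·
  (1,3): δ = 103.91°  ·
  (1,4): δ = 80.09°  ·
  (1,5): δ = 56.66°  ✓
  (1,6): δ = 24.18°  ✓
  (1,7): δ = 15.72°  ✓
  (2,3): δ = 145.17°  ·
  (2,4): δ = 121.35°  ·
  (2,5): δ = 97.92°  ·
  (2,6): δ = 65.44°  ·
  (2,7): δ = 25.55°  ✓
  (3,4): δ = 156.17°  ·
  (3,5): δ = 132.75°  ·
  (3,6): δ = 100.27°  ·
  (3,7): δ = 60.37°  ✓
  (4,5): δ = 156.58°  ·
  (4,6): δ = 124.09°  ·
  (4,7): δ = 84.20°  ·
  (5,6): δ = 147.52°  ·
  (5,7): δ = 107.62°  ·
  (6,7): δ = 140.11°  ·
antipodal pairs: 10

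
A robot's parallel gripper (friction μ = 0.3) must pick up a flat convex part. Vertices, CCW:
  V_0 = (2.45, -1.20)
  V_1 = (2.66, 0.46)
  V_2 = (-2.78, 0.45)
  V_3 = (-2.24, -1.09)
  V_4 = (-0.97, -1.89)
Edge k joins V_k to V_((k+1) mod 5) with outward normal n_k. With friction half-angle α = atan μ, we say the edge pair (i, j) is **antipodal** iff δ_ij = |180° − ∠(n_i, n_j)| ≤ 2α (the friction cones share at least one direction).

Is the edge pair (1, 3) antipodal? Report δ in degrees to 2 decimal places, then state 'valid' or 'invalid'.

δ = 32.31°, valid

α = atan 0.3 = 16.70°;  2α = 33.40°
edge 1: e_1 = (-5.44, -0.01);  n_1 = (-0.0018, +1.0000)
edge 3: e_3 = (+1.27, -0.80);  n_3 = (-0.5330, -0.8461)
∠(n_1, n_3) = 147.69°
δ = |180° − 147.69°| = 32.31°
32.31° ≤ 2α = 33.40°  →  valid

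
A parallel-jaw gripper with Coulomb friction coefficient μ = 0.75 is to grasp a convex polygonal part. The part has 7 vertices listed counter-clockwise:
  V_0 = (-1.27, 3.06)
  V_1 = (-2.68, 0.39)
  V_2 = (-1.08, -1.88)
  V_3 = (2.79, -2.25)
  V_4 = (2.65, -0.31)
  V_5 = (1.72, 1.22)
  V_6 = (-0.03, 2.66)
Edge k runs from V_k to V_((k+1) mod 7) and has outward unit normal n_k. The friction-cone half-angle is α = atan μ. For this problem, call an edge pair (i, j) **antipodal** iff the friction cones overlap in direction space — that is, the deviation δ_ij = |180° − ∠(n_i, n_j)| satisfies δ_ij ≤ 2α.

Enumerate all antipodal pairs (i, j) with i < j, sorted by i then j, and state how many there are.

count = 10; pairs: (0,2), (0,3), (0,4), (1,3), (1,4), (1,5), (1,6), (2,4), (2,5), (2,6)

α = atan 0.75 = 36.87°;  2α = 73.74°
n_0 = (-0.8843, +0.4670)
n_1 = (-0.8174, -0.5761)
n_2 = (-0.0952, -0.9955)
n_3 = (+0.9974, +0.0720)
n_4 = (+0.8545, +0.5194)
n_5 = (+0.6354, +0.7722)
n_6 = (+0.3070, +0.9517)
  (0,1): δ = 116.98°  ·
  (0,2): δ = 67.62°  ✓
  (0,3): δ = 31.97°  ✓
  (0,4): δ = 59.13°  ✓
  (0,5): δ = 78.39°  ·
  (0,6): δ = 99.96°  ·
  (1,2): δ = 130.64°  ·
  (1,3): δ = 31.05°  ✓
  (1,4): δ = 3.88°  ✓
  (1,5): δ = 15.37°  ✓
  (1,6): δ = 36.94°  ✓
  (2,3): δ = 80.41°  ·
  (2,4): δ = 53.25°  ✓
  (2,5): δ = 33.99°  ✓
  (2,6): δ = 12.42°  ✓
  (3,4): δ = 152.83°  ·
  (3,5): δ = 133.58°  ·
  (3,6): δ = 112.01°  ·
  (4,5): δ = 160.74°  ·
  (4,6): δ = 139.17°  ·
  (5,6): δ = 158.43°  ·
antipodal pairs: 10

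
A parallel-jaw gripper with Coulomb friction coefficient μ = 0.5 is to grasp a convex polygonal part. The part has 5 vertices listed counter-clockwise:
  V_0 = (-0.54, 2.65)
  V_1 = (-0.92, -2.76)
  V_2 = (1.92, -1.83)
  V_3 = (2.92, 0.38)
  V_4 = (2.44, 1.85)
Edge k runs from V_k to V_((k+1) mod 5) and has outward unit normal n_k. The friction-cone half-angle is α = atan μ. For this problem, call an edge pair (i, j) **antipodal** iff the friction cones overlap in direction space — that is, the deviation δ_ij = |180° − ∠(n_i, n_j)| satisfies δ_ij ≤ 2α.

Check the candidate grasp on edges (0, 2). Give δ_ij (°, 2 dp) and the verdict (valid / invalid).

α = atan 0.5 = 26.57°;  2α = 53.13°
edge 0: e_0 = (-0.38, -5.41);  n_0 = (-0.9975, +0.0701)
edge 2: e_2 = (+1.00, +2.21);  n_2 = (+0.9111, -0.4122)
∠(n_0, n_2) = 159.67°
δ = |180° − 159.67°| = 20.33°
20.33° ≤ 2α = 53.13°  →  valid

δ = 20.33°, valid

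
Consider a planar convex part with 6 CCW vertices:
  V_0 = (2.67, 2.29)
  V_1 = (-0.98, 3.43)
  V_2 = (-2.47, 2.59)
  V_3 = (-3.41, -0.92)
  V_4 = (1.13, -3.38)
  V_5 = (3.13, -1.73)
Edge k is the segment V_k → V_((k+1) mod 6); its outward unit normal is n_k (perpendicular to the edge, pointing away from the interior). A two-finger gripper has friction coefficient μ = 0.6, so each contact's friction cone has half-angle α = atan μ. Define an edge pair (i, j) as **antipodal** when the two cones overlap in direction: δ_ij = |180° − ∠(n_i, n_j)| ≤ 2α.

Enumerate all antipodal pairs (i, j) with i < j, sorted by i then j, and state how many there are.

α = atan 0.6 = 30.96°;  2α = 61.93°
n_0 = (+0.2981, +0.9545)
n_1 = (-0.4911, +0.8711)
n_2 = (-0.9660, +0.2587)
n_3 = (-0.4764, -0.8792)
n_4 = (+0.6364, -0.7714)
n_5 = (+0.9935, +0.1137)
  (0,1): δ = 133.24°  ·
  (0,2): δ = 87.65°  ·
  (0,3): δ = 11.11°  ✓
  (0,4): δ = 56.87°  ✓
  (0,5): δ = 113.87°  ·
  (1,2): δ = 134.40°  ·
  (1,3): δ = 57.86°  ✓
  (1,4): δ = 10.11°  ✓
  (1,5): δ = 67.12°  ·
  (2,3): δ = 103.46°  ·
  (2,4): δ = 35.49°  ✓
  (2,5): δ = 21.52°  ✓
  (3,4): δ = 112.03°  ·
  (3,5): δ = 55.02°  ✓
  (4,5): δ = 122.99°  ·
antipodal pairs: 7

count = 7; pairs: (0,3), (0,4), (1,3), (1,4), (2,4), (2,5), (3,5)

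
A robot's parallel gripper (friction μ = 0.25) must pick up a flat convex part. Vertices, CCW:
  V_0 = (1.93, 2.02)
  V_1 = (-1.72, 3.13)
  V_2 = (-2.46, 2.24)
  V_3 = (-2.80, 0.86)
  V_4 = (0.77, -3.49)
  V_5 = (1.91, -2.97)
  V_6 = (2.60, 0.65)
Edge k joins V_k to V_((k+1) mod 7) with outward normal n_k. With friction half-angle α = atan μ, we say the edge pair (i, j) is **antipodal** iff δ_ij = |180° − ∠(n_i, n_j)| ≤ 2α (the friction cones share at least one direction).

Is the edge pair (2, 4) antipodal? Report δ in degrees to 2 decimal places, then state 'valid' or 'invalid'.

δ = 51.64°, invalid

α = atan 0.25 = 14.04°;  2α = 28.07°
edge 2: e_2 = (-0.34, -1.38);  n_2 = (-0.9710, +0.2392)
edge 4: e_4 = (+1.14, +0.52);  n_4 = (+0.4150, -0.9098)
∠(n_2, n_4) = 128.36°
δ = |180° − 128.36°| = 51.64°
51.64° > 2α = 28.07°  →  invalid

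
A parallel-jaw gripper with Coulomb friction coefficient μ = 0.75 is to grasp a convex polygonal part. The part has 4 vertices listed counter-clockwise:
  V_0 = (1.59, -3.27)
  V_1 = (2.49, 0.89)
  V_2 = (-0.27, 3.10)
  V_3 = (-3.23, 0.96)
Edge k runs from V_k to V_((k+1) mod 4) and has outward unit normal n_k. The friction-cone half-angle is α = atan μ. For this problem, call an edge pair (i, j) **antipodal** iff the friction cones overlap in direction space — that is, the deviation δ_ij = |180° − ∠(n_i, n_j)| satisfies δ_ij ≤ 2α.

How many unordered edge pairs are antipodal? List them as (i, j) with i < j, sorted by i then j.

count = 3; pairs: (0,2), (0,3), (1,3)

α = atan 0.75 = 36.87°;  2α = 73.74°
n_0 = (+0.9774, -0.2115)
n_1 = (+0.6250, +0.7806)
n_2 = (-0.5859, +0.8104)
n_3 = (-0.6596, -0.7516)
  (0,1): δ = 116.48°  ·
  (0,2): δ = 41.93°  ✓
  (0,3): δ = 60.94°  ✓
  (1,2): δ = 105.45°  ·
  (1,3): δ = 2.58°  ✓
  (2,3): δ = 77.14°  ·
antipodal pairs: 3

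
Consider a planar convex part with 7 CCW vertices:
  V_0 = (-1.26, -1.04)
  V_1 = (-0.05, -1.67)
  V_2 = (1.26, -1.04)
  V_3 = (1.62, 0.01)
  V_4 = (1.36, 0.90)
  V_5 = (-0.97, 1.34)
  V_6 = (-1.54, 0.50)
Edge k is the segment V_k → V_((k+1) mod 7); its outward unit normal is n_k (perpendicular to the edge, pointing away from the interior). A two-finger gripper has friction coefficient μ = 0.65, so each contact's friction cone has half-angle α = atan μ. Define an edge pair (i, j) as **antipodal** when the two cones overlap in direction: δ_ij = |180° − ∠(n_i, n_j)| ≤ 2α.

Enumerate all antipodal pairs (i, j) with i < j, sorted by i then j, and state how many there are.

count = 8; pairs: (0,3), (0,4), (1,4), (1,5), (2,5), (2,6), (3,5), (3,6)

α = atan 0.65 = 33.02°;  2α = 66.05°
n_0 = (-0.4618, -0.8870)
n_1 = (+0.4334, -0.9012)
n_2 = (+0.9459, -0.3243)
n_3 = (+0.9599, +0.2804)
n_4 = (+0.1856, +0.9826)
n_5 = (-0.8275, +0.5615)
n_6 = (-0.9839, -0.1789)
  (0,1): δ = 126.81°  ·
  (0,2): δ = 81.42°  ·
  (0,3): δ = 46.21°  ✓
  (0,4): δ = 16.81°  ✓
  (0,5): δ = 83.34°  ·
  (0,6): δ = 127.81°  ·
  (1,2): δ = 134.61°  ·
  (1,3): δ = 99.40°  ·
  (1,4): δ = 36.38°  ✓
  (1,5): δ = 30.16°  ✓
  (1,6): δ = 74.62°  ·
  (2,3): δ = 144.79°  ·
  (2,4): δ = 81.77°  ·
  (2,5): δ = 15.24°  ✓
  (2,6): δ = 29.23°  ✓
  (3,4): δ = 116.98°  ·
  (3,5): δ = 50.44°  ✓
  (3,6): δ = 5.98°  ✓
  (4,5): δ = 113.47°  ·
  (4,6): δ = 69.00°  ·
  (5,6): δ = 135.54°  ·
antipodal pairs: 8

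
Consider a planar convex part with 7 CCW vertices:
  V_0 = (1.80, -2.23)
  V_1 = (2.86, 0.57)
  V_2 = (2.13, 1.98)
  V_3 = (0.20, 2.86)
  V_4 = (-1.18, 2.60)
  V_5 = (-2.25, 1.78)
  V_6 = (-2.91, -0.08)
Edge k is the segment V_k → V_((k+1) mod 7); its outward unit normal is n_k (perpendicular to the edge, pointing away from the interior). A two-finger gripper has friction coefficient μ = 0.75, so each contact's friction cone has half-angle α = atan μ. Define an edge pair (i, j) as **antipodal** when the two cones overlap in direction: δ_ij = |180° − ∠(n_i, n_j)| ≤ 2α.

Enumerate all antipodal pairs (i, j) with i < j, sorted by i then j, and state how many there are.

α = atan 0.75 = 36.87°;  2α = 73.74°
n_0 = (+0.9352, -0.3541)
n_1 = (+0.8880, +0.4598)
n_2 = (+0.4149, +0.9099)
n_3 = (-0.1851, +0.9827)
n_4 = (-0.6083, +0.7937)
n_5 = (-0.9424, +0.3344)
n_6 = (-0.4153, -0.9097)
  (0,1): δ = 131.89°  ·
  (0,2): δ = 93.78°  ·
  (0,3): δ = 58.59°  ✓
  (0,4): δ = 31.80°  ✓
  (0,5): δ = 1.20°  ✓
  (0,6): δ = 86.20°  ·
  (1,2): δ = 141.88°  ·
  (1,3): δ = 106.70°  ·
  (1,4): δ = 79.91°  ·
  (1,5): δ = 46.91°  ✓
  (1,6): δ = 38.09°  ✓
  (2,3): δ = 144.82°  ·
  (2,4): δ = 118.02°  ·
  (2,5): δ = 85.03°  ·
  (2,6): δ = 0.02°  ✓
  (3,4): δ = 153.20°  ·
  (3,5): δ = 120.21°  ·
  (3,6): δ = 35.21°  ✓
  (4,5): δ = 147.00°  ·
  (4,6): δ = 62.00°  ✓
  (5,6): δ = 95.00°  ·
antipodal pairs: 8

count = 8; pairs: (0,3), (0,4), (0,5), (1,5), (1,6), (2,6), (3,6), (4,6)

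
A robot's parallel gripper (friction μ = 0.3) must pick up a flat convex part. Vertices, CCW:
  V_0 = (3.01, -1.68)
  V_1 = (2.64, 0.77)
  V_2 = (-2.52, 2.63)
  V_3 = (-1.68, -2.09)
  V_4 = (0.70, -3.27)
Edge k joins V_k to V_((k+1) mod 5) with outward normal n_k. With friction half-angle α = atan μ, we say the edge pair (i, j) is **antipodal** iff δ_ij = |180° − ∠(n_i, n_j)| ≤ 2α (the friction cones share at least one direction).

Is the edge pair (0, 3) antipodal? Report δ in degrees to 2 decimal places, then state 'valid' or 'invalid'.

α = atan 0.3 = 16.70°;  2α = 33.40°
edge 0: e_0 = (-0.37, +2.45);  n_0 = (+0.9888, +0.1493)
edge 3: e_3 = (+2.38, -1.18);  n_3 = (-0.4442, -0.8959)
∠(n_0, n_3) = 124.96°
δ = |180° − 124.96°| = 55.04°
55.04° > 2α = 33.40°  →  invalid

δ = 55.04°, invalid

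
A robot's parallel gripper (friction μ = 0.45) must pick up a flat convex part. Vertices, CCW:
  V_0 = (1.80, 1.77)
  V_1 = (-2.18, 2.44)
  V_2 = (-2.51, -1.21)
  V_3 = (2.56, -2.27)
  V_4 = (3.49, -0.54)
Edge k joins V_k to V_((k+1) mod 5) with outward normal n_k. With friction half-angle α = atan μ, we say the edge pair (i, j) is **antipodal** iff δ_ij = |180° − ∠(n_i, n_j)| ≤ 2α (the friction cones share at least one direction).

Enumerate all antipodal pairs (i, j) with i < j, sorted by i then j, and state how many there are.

α = atan 0.45 = 24.23°;  2α = 48.46°
n_0 = (+0.1660, +0.9861)
n_1 = (-0.9959, +0.0900)
n_2 = (-0.2046, -0.9788)
n_3 = (+0.8808, -0.4735)
n_4 = (+0.8071, +0.5905)
  (0,1): δ = 85.61°  ·
  (0,2): δ = 2.25°  ✓
  (0,3): δ = 71.29°  ·
  (0,4): δ = 135.74°  ·
  (1,2): δ = 96.64°  ·
  (1,3): δ = 23.10°  ✓
  (1,4): δ = 41.36°  ✓
  (2,3): δ = 106.45°  ·
  (2,4): δ = 42.00°  ✓
  (3,4): δ = 115.55°  ·
antipodal pairs: 4

count = 4; pairs: (0,2), (1,3), (1,4), (2,4)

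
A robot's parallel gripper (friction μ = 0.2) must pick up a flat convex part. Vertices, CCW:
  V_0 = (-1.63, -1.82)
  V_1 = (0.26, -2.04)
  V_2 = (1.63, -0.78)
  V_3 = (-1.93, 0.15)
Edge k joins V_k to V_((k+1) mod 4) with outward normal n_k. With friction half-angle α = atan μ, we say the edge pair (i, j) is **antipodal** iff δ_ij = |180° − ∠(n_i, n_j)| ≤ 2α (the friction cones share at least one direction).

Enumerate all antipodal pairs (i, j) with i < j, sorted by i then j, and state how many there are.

α = atan 0.2 = 11.31°;  2α = 22.62°
n_0 = (-0.1156, -0.9933)
n_1 = (+0.6769, -0.7360)
n_2 = (+0.2528, +0.9675)
n_3 = (-0.9886, -0.1505)
  (0,1): δ = 130.76°  ·
  (0,2): δ = 8.00°  ✓
  (0,3): δ = 105.30°  ·
  (1,2): δ = 57.25°  ·
  (1,3): δ = 56.05°  ·
  (2,3): δ = 66.70°  ·
antipodal pairs: 1

count = 1; pairs: (0,2)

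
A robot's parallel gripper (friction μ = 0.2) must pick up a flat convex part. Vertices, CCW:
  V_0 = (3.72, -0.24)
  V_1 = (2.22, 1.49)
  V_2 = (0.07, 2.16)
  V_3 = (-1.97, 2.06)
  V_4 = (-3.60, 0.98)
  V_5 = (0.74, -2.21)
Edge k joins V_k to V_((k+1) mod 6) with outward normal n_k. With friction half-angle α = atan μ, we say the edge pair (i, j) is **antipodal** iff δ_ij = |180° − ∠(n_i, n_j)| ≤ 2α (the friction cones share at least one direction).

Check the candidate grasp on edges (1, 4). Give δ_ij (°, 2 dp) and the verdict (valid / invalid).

α = atan 0.2 = 11.31°;  2α = 22.62°
edge 1: e_1 = (-2.15, +0.67);  n_1 = (+0.2975, +0.9547)
edge 4: e_4 = (+4.34, -3.19);  n_4 = (-0.5922, -0.8058)
∠(n_1, n_4) = 160.99°
δ = |180° − 160.99°| = 19.01°
19.01° ≤ 2α = 22.62°  →  valid

δ = 19.01°, valid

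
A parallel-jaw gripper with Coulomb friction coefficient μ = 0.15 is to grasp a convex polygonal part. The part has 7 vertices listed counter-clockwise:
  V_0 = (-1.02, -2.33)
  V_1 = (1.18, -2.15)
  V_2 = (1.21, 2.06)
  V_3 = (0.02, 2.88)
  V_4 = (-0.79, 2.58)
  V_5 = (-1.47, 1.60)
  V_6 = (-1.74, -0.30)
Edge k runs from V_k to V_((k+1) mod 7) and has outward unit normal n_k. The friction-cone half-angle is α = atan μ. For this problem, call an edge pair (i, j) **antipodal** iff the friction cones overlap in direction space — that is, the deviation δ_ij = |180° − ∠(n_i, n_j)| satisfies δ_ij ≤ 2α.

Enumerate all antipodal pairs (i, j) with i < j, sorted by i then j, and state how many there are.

count = 2; pairs: (0,3), (1,5)

α = atan 0.15 = 8.53°;  2α = 17.06°
n_0 = (+0.0815, -0.9967)
n_1 = (+1.0000, -0.0071)
n_2 = (+0.5674, +0.8234)
n_3 = (-0.3473, +0.9377)
n_4 = (-0.8216, +0.5701)
n_5 = (-0.9901, +0.1407)
n_6 = (-0.9425, -0.3343)
  (0,1): δ = 95.09°  ·
  (0,2): δ = 39.25°  ·
  (0,3): δ = 15.65°  ✓
  (0,4): δ = 50.57°  ·
  (0,5): δ = 77.23°  ·
  (0,6): δ = 104.85°  ·
  (1,2): δ = 124.16°  ·
  (1,3): δ = 69.27°  ·
  (1,4): δ = 34.35°  ·
  (1,5): δ = 7.68°  ✓
  (1,6): δ = 19.94°  ·
  (2,3): δ = 125.11°  ·
  (2,4): δ = 90.19°  ·
  (2,5): δ = 63.52°  ·
  (2,6): δ = 35.90°  ·
  (3,4): δ = 145.08°  ·
  (3,5): δ = 118.41°  ·
  (3,6): δ = 90.79°  ·
  (4,5): δ = 153.33°  ·
  (4,6): δ = 125.72°  ·
  (5,6): δ = 152.38°  ·
antipodal pairs: 2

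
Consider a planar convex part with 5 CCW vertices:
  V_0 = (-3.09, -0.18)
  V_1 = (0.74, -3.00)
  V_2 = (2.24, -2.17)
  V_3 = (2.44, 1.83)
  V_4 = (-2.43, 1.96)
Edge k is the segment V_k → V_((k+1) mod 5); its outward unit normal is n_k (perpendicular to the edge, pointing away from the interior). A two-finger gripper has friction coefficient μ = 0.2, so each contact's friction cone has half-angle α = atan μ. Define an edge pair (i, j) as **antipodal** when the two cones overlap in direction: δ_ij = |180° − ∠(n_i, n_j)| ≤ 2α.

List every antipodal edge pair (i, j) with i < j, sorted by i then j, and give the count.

α = atan 0.2 = 11.31°;  2α = 22.62°
n_0 = (-0.5929, -0.8053)
n_1 = (+0.4842, -0.8750)
n_2 = (+0.9988, -0.0499)
n_3 = (+0.0267, +0.9996)
n_4 = (-0.9556, +0.2947)
  (0,1): δ = 114.68°  ·
  (0,2): δ = 56.50°  ·
  (0,3): δ = 34.83°  ·
  (0,4): δ = 109.22°  ·
  (1,2): δ = 121.82°  ·
  (1,3): δ = 30.49°  ·
  (1,4): δ = 43.90°  ·
  (2,3): δ = 88.67°  ·
  (2,4): δ = 14.28°  ✓
  (3,4): δ = 105.61°  ·
antipodal pairs: 1

count = 1; pairs: (2,4)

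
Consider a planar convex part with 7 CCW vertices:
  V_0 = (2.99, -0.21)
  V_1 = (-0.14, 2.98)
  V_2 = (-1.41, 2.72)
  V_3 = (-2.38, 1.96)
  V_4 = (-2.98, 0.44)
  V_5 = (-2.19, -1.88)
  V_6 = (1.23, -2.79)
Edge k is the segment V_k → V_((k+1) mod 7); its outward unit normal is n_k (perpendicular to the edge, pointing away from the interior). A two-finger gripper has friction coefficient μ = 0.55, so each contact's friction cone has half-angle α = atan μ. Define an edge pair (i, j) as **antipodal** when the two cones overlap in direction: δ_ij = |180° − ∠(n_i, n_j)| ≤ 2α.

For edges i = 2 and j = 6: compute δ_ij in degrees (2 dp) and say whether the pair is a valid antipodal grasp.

δ = 17.62°, valid

α = atan 0.55 = 28.81°;  2α = 57.62°
edge 2: e_2 = (-0.97, -0.76);  n_2 = (-0.6167, +0.7872)
edge 6: e_6 = (+1.76, +2.58);  n_6 = (+0.8261, -0.5635)
∠(n_2, n_6) = 162.38°
δ = |180° − 162.38°| = 17.62°
17.62° ≤ 2α = 57.62°  →  valid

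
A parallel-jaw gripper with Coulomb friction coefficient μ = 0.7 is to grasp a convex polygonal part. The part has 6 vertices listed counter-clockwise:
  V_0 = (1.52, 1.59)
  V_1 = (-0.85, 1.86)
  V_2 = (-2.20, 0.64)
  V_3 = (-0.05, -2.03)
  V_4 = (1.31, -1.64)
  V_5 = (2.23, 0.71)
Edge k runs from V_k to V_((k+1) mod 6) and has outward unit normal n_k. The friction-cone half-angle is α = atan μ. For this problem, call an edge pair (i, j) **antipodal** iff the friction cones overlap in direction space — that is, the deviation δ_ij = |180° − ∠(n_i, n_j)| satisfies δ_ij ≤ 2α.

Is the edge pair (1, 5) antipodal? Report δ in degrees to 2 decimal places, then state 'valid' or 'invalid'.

δ = 86.79°, invalid

α = atan 0.7 = 34.99°;  2α = 69.98°
edge 1: e_1 = (-1.35, -1.22);  n_1 = (-0.6705, +0.7419)
edge 5: e_5 = (-0.71, +0.88);  n_5 = (+0.7783, +0.6279)
∠(n_1, n_5) = 93.21°
δ = |180° − 93.21°| = 86.79°
86.79° > 2α = 69.98°  →  invalid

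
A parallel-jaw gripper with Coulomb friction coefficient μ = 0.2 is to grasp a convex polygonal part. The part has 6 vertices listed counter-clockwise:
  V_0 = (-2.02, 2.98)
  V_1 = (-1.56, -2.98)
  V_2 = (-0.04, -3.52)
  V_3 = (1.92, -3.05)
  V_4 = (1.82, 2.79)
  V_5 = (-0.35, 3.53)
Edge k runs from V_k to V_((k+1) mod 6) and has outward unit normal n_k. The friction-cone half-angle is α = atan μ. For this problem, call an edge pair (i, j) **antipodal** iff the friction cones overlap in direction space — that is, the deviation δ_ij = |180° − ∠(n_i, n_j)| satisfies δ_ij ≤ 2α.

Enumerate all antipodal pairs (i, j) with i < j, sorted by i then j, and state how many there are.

count = 3; pairs: (0,3), (1,4), (2,5)

α = atan 0.2 = 11.31°;  2α = 22.62°
n_0 = (-0.9970, -0.0770)
n_1 = (-0.3348, -0.9423)
n_2 = (+0.2332, -0.9724)
n_3 = (+0.9999, +0.0171)
n_4 = (+0.3228, +0.9465)
n_5 = (-0.3128, +0.9498)
  (0,1): δ = 113.97°  ·
  (0,2): δ = 80.93°  ·
  (0,3): δ = 3.43°  ✓
  (0,4): δ = 66.76°  ·
  (0,5): δ = 103.82°  ·
  (1,2): δ = 146.96°  ·
  (1,3): δ = 69.46°  ·
  (1,4): δ = 0.73°  ✓
  (1,5): δ = 37.79°  ·
  (2,3): δ = 102.50°  ·
  (2,4): δ = 32.31°  ·
  (2,5): δ = 4.74°  ✓
  (3,4): δ = 109.81°  ·
  (3,5): δ = 72.75°  ·
  (4,5): δ = 142.94°  ·
antipodal pairs: 3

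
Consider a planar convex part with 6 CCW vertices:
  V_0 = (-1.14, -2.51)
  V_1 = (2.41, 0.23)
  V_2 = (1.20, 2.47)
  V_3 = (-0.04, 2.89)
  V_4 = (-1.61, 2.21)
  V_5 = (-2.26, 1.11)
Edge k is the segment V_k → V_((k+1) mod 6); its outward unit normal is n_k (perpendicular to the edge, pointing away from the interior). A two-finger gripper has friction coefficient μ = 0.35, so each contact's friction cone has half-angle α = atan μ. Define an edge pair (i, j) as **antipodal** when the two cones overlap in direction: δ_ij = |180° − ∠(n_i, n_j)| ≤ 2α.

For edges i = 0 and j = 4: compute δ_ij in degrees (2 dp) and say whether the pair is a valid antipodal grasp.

α = atan 0.35 = 19.29°;  2α = 38.58°
edge 0: e_0 = (+3.55, +2.74);  n_0 = (+0.6110, -0.7916)
edge 4: e_4 = (-0.65, -1.10);  n_4 = (-0.8609, +0.5087)
∠(n_0, n_4) = 158.24°
δ = |180° − 158.24°| = 21.76°
21.76° ≤ 2α = 38.58°  →  valid

δ = 21.76°, valid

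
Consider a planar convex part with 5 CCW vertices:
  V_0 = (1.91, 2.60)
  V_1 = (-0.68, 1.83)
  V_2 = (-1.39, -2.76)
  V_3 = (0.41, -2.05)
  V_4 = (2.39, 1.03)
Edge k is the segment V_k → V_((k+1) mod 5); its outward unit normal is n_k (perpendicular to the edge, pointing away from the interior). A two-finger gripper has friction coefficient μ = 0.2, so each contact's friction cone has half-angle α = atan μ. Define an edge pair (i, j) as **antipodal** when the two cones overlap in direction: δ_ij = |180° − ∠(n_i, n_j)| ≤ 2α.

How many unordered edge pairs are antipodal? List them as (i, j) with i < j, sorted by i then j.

count = 1; pairs: (0,2)

α = atan 0.2 = 11.31°;  2α = 22.62°
n_0 = (-0.2850, +0.9585)
n_1 = (-0.9882, +0.1529)
n_2 = (+0.3669, -0.9302)
n_3 = (+0.8412, -0.5408)
n_4 = (+0.9563, +0.2924)
  (0,1): δ = 115.35°  ·
  (0,2): δ = 4.97°  ✓
  (0,3): δ = 40.71°  ·
  (0,4): δ = 90.44°  ·
  (1,2): δ = 59.68°  ·
  (1,3): δ = 23.94°  ·
  (1,4): δ = 25.79°  ·
  (2,3): δ = 144.26°  ·
  (2,4): δ = 94.53°  ·
  (3,4): δ = 130.26°  ·
antipodal pairs: 1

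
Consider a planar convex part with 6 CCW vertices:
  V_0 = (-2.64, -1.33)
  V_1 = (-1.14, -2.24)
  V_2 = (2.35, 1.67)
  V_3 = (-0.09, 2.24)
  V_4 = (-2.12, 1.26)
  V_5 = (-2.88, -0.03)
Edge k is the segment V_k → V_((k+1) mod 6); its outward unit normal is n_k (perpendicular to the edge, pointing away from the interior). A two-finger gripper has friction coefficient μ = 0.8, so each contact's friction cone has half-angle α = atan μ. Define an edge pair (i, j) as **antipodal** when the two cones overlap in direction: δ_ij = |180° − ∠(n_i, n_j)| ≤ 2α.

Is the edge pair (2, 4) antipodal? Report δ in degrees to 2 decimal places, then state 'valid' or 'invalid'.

δ = 107.36°, invalid

α = atan 0.8 = 38.66°;  2α = 77.32°
edge 2: e_2 = (-2.44, +0.57);  n_2 = (+0.2275, +0.9738)
edge 4: e_4 = (-0.76, -1.29);  n_4 = (-0.8616, +0.5076)
∠(n_2, n_4) = 72.64°
δ = |180° − 72.64°| = 107.36°
107.36° > 2α = 77.32°  →  invalid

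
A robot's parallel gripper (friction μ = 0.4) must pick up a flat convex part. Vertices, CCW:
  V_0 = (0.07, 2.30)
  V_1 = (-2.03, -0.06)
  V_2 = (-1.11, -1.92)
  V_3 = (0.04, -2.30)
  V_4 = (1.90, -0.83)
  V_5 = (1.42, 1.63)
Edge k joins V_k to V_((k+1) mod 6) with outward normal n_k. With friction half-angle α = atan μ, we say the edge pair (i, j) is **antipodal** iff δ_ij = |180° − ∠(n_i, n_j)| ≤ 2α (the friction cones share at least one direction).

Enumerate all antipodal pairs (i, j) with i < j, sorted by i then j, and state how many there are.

α = atan 0.4 = 21.80°;  2α = 43.60°
n_0 = (-0.7471, +0.6648)
n_1 = (-0.8963, -0.4434)
n_2 = (-0.3137, -0.9495)
n_3 = (+0.6201, -0.7846)
n_4 = (+0.9815, +0.1915)
n_5 = (+0.4446, +0.8958)
  (0,1): δ = 112.02°  ·
  (0,2): δ = 66.62°  ·
  (0,3): δ = 10.02°  ✓
  (0,4): δ = 52.70°  ·
  (0,5): δ = 105.27°  ·
  (1,2): δ = 134.60°  ·
  (1,3): δ = 78.00°  ·
  (1,4): δ = 15.28°  ✓
  (1,5): δ = 37.29°  ✓
  (2,3): δ = 123.39°  ·
  (2,4): δ = 60.67°  ·
  (2,5): δ = 8.11°  ✓
  (3,4): δ = 117.28°  ·
  (3,5): δ = 64.72°  ·
  (4,5): δ = 127.44°  ·
antipodal pairs: 4

count = 4; pairs: (0,3), (1,4), (1,5), (2,5)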